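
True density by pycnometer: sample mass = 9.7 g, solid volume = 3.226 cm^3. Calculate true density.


TD = 9.7 / 3.226 = 3.007 g/cm^3

3.007


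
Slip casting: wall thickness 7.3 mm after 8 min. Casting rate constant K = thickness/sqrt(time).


K = 7.3 / sqrt(8) = 7.3 / 2.8284 = 2.581 mm/min^0.5

2.581


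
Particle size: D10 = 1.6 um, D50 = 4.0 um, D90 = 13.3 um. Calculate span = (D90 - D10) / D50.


Span = (13.3 - 1.6) / 4.0 = 11.7 / 4.0 = 2.925

2.925


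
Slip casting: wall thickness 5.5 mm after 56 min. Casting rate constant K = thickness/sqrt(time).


K = 5.5 / sqrt(56) = 5.5 / 7.4833 = 0.735 mm/min^0.5

0.735


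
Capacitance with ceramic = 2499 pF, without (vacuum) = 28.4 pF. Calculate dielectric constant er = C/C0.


er = 2499 / 28.4 = 87.99

87.99


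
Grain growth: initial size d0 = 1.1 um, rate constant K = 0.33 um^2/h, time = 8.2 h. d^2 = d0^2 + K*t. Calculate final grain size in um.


d^2 = 1.1^2 + 0.33*8.2 = 3.916
d = sqrt(3.916) = 1.98 um

1.98


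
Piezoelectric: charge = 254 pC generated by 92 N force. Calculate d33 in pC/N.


d33 = 254 / 92 = 2.8 pC/N

2.8


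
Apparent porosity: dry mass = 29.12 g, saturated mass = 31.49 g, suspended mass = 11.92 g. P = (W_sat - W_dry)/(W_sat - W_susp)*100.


P = (31.49 - 29.12) / (31.49 - 11.92) * 100 = 2.37 / 19.57 * 100 = 12.1%

12.1


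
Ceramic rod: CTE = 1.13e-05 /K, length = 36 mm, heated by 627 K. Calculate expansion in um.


dL = 1.13e-05 * 36 * 627 * 1000 = 255.064 um

255.064


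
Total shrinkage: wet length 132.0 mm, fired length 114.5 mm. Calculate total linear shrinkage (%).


TS = (132.0 - 114.5) / 132.0 * 100 = 13.26%

13.26


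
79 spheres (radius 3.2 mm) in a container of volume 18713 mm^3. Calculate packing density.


V_sphere = 4/3*pi*3.2^3 = 137.2583 mm^3
Total V = 79*137.2583 = 10843.4057 mm^3
PD = 10843.4057 / 18713 = 0.579

0.579


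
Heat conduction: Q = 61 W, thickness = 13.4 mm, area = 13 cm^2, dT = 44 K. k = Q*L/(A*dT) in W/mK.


k = 61*13.4/1000/(13/10000*44) = 14.29 W/mK

14.29


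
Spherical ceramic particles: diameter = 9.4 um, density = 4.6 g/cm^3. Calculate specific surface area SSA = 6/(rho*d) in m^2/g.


SSA = 6 / (4.6 * 9.4) = 0.139 m^2/g

0.139


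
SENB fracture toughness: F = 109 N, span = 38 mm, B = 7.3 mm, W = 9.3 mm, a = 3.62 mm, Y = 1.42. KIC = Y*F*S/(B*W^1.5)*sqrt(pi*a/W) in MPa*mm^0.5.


KIC = 1.42*109*38/(7.3*9.3^1.5)*sqrt(pi*3.62/9.3) = 31.42

31.42


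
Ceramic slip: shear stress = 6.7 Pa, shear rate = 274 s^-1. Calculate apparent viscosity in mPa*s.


eta = tau/gamma * 1000 = 6.7/274 * 1000 = 24.5 mPa*s

24.5


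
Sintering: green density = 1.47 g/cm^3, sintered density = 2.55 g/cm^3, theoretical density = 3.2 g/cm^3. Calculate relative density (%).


Relative = 2.55 / 3.2 * 100 = 79.7%

79.7


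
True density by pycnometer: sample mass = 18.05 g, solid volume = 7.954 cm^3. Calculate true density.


TD = 18.05 / 7.954 = 2.269 g/cm^3

2.269


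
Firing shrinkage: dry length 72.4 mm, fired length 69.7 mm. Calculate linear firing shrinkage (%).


FS = (72.4 - 69.7) / 72.4 * 100 = 3.73%

3.73


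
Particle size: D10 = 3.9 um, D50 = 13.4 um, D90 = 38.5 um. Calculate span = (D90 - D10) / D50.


Span = (38.5 - 3.9) / 13.4 = 34.6 / 13.4 = 2.582

2.582


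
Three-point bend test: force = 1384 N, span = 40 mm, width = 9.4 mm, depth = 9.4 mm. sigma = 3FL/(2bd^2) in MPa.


sigma = 3*1384*40/(2*9.4*9.4^2) = 100.0 MPa

100.0


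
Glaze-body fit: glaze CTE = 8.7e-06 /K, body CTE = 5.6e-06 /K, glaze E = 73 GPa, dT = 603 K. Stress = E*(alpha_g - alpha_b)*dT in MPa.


Stress = 73*1000*(8.7e-06 - 5.6e-06)*603 = 136.5 MPa

136.5


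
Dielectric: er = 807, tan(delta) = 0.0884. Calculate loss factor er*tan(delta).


Loss = 807 * 0.0884 = 71.339

71.339


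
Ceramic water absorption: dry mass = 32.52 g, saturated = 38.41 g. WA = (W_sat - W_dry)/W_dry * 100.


WA = (38.41 - 32.52) / 32.52 * 100 = 18.11%

18.11


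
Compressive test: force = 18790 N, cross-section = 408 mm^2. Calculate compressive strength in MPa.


CS = 18790 / 408 = 46.1 MPa

46.1


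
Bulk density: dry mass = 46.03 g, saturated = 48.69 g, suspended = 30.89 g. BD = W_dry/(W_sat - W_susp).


BD = 46.03 / (48.69 - 30.89) = 46.03 / 17.8 = 2.586 g/cm^3

2.586


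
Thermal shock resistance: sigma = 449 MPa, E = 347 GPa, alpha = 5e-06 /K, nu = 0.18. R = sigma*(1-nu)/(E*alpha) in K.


R = 449*(1-0.18)/(347*1000*5e-06) = 212 K

212


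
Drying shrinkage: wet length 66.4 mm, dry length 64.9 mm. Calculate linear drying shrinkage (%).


DS = (66.4 - 64.9) / 66.4 * 100 = 2.26%

2.26


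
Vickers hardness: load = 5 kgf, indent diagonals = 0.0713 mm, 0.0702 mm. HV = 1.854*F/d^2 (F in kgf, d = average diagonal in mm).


d_avg = (0.0713+0.0702)/2 = 0.07075 mm
HV = 1.854*5/0.07075^2 = 1852

1852


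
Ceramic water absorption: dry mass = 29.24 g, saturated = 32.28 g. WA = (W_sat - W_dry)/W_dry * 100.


WA = (32.28 - 29.24) / 29.24 * 100 = 10.4%

10.4


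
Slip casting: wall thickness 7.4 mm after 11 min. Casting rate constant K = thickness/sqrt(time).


K = 7.4 / sqrt(11) = 7.4 / 3.3166 = 2.231 mm/min^0.5

2.231


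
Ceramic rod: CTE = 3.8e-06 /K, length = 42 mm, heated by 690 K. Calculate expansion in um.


dL = 3.8e-06 * 42 * 690 * 1000 = 110.124 um

110.124


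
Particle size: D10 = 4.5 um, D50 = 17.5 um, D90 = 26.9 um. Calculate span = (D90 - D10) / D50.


Span = (26.9 - 4.5) / 17.5 = 22.4 / 17.5 = 1.28

1.28


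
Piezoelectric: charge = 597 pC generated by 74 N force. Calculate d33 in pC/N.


d33 = 597 / 74 = 8.1 pC/N

8.1


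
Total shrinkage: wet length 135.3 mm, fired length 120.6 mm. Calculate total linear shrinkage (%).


TS = (135.3 - 120.6) / 135.3 * 100 = 10.86%

10.86


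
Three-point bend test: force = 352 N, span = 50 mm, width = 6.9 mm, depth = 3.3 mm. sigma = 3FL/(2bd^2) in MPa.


sigma = 3*352*50/(2*6.9*3.3^2) = 351.3 MPa

351.3


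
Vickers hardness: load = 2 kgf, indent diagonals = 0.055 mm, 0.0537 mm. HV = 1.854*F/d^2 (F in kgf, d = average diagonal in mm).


d_avg = (0.055+0.0537)/2 = 0.05435 mm
HV = 1.854*2/0.05435^2 = 1255

1255


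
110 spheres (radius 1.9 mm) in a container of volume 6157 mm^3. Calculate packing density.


V_sphere = 4/3*pi*1.9^3 = 28.7309 mm^3
Total V = 110*28.7309 = 3160.399 mm^3
PD = 3160.399 / 6157 = 0.513

0.513


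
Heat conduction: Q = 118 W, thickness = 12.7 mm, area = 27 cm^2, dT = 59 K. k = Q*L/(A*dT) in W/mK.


k = 118*12.7/1000/(27/10000*59) = 9.41 W/mK

9.41


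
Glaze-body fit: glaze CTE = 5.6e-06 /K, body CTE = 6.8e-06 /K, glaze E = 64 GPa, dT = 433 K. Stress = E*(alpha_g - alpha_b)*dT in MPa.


Stress = 64*1000*(5.6e-06 - 6.8e-06)*433 = -33.3 MPa

-33.3


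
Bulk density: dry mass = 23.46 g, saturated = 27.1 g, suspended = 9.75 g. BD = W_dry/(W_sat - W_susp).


BD = 23.46 / (27.1 - 9.75) = 23.46 / 17.35 = 1.352 g/cm^3

1.352


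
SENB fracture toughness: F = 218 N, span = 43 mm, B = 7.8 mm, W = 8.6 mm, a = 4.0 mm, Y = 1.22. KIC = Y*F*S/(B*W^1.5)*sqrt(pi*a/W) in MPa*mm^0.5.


KIC = 1.22*218*43/(7.8*8.6^1.5)*sqrt(pi*4.0/8.6) = 70.27

70.27


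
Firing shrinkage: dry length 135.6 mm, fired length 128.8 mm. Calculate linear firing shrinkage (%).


FS = (135.6 - 128.8) / 135.6 * 100 = 5.01%

5.01


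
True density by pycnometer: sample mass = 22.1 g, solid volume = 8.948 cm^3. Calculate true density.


TD = 22.1 / 8.948 = 2.47 g/cm^3

2.47


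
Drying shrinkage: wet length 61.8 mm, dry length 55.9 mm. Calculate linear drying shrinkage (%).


DS = (61.8 - 55.9) / 61.8 * 100 = 9.55%

9.55


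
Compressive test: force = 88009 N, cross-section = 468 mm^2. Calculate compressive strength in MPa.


CS = 88009 / 468 = 188.1 MPa

188.1


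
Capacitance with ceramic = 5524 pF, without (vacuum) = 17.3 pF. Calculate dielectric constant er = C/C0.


er = 5524 / 17.3 = 319.31

319.31


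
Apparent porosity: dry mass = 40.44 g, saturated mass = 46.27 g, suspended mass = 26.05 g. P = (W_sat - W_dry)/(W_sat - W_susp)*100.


P = (46.27 - 40.44) / (46.27 - 26.05) * 100 = 5.83 / 20.22 * 100 = 28.8%

28.8


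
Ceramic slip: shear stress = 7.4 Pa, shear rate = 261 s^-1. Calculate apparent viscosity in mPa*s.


eta = tau/gamma * 1000 = 7.4/261 * 1000 = 28.4 mPa*s

28.4


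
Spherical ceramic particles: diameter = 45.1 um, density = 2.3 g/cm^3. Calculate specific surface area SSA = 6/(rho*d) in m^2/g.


SSA = 6 / (2.3 * 45.1) = 0.058 m^2/g

0.058


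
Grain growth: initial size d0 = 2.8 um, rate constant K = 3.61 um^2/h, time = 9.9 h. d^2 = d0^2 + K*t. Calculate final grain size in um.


d^2 = 2.8^2 + 3.61*9.9 = 43.579
d = sqrt(43.579) = 6.6 um

6.6


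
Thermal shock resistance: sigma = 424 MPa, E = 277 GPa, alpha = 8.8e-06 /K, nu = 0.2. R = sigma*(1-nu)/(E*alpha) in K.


R = 424*(1-0.2)/(277*1000*8.8e-06) = 139 K

139


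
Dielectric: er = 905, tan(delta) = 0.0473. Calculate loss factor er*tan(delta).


Loss = 905 * 0.0473 = 42.807

42.807


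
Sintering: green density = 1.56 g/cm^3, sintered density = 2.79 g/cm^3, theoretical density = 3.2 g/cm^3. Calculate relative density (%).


Relative = 2.79 / 3.2 * 100 = 87.2%

87.2


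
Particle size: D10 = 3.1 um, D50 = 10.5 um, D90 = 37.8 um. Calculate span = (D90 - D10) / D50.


Span = (37.8 - 3.1) / 10.5 = 34.7 / 10.5 = 3.305

3.305


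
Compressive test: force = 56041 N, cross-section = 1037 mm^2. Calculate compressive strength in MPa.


CS = 56041 / 1037 = 54.0 MPa

54.0


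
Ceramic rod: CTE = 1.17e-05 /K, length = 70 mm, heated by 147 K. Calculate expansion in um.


dL = 1.17e-05 * 70 * 147 * 1000 = 120.393 um

120.393


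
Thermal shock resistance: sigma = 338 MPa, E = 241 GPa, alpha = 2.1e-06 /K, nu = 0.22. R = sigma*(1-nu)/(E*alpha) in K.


R = 338*(1-0.22)/(241*1000*2.1e-06) = 521 K

521


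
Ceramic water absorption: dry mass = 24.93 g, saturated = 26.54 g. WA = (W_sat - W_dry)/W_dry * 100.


WA = (26.54 - 24.93) / 24.93 * 100 = 6.46%

6.46


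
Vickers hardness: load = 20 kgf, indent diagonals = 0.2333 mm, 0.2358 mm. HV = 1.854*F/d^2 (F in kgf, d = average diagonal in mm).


d_avg = (0.2333+0.2358)/2 = 0.23455 mm
HV = 1.854*20/0.23455^2 = 674

674


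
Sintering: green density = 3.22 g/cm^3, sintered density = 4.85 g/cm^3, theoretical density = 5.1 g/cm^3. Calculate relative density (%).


Relative = 4.85 / 5.1 * 100 = 95.1%

95.1


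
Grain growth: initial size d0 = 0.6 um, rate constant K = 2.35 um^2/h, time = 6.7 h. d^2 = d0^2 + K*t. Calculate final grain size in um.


d^2 = 0.6^2 + 2.35*6.7 = 16.105
d = sqrt(16.105) = 4.01 um

4.01


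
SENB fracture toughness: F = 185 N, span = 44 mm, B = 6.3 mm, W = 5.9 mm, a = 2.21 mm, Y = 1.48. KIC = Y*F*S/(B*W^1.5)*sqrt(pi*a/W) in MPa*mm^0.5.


KIC = 1.48*185*44/(6.3*5.9^1.5)*sqrt(pi*2.21/5.9) = 144.75

144.75


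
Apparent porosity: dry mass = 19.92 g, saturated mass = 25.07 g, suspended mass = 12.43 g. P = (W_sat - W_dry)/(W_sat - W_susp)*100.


P = (25.07 - 19.92) / (25.07 - 12.43) * 100 = 5.15 / 12.64 * 100 = 40.7%

40.7


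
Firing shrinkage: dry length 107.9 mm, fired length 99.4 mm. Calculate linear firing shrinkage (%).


FS = (107.9 - 99.4) / 107.9 * 100 = 7.88%

7.88


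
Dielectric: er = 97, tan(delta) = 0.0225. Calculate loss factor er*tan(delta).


Loss = 97 * 0.0225 = 2.183

2.183


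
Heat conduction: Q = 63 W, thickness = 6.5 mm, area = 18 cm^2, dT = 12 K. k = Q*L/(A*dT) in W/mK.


k = 63*6.5/1000/(18/10000*12) = 18.96 W/mK

18.96


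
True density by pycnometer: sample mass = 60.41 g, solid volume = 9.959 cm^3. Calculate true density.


TD = 60.41 / 9.959 = 6.066 g/cm^3

6.066


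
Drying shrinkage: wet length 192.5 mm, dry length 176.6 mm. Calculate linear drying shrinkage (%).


DS = (192.5 - 176.6) / 192.5 * 100 = 8.26%

8.26


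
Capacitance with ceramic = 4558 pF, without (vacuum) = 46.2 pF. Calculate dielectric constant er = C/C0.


er = 4558 / 46.2 = 98.66

98.66


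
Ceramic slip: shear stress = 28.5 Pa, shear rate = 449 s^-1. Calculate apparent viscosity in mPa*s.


eta = tau/gamma * 1000 = 28.5/449 * 1000 = 63.5 mPa*s

63.5


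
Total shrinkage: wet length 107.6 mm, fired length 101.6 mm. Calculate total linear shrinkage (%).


TS = (107.6 - 101.6) / 107.6 * 100 = 5.58%

5.58


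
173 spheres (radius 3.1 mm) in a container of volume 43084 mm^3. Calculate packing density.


V_sphere = 4/3*pi*3.1^3 = 124.7882 mm^3
Total V = 173*124.7882 = 21588.3586 mm^3
PD = 21588.3586 / 43084 = 0.501

0.501


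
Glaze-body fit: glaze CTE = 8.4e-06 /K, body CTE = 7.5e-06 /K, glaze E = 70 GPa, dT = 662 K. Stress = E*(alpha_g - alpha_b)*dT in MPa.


Stress = 70*1000*(8.4e-06 - 7.5e-06)*662 = 41.7 MPa

41.7


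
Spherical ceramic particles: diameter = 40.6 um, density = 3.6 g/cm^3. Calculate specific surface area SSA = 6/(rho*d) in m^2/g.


SSA = 6 / (3.6 * 40.6) = 0.041 m^2/g

0.041


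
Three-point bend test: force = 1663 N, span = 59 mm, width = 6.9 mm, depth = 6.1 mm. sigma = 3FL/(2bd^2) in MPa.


sigma = 3*1663*59/(2*6.9*6.1^2) = 573.2 MPa

573.2


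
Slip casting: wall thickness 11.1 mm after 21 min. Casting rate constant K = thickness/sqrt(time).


K = 11.1 / sqrt(21) = 11.1 / 4.5826 = 2.422 mm/min^0.5

2.422


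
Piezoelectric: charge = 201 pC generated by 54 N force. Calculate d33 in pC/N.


d33 = 201 / 54 = 3.7 pC/N

3.7


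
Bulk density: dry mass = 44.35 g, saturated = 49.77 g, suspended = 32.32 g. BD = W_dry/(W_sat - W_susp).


BD = 44.35 / (49.77 - 32.32) = 44.35 / 17.45 = 2.542 g/cm^3

2.542


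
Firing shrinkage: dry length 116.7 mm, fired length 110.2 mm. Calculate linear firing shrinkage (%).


FS = (116.7 - 110.2) / 116.7 * 100 = 5.57%

5.57


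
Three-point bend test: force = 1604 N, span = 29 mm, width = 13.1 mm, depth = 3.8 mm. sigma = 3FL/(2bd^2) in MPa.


sigma = 3*1604*29/(2*13.1*3.8^2) = 368.9 MPa

368.9


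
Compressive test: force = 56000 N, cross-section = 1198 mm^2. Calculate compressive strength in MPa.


CS = 56000 / 1198 = 46.7 MPa

46.7


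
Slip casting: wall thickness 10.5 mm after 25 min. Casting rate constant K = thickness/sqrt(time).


K = 10.5 / sqrt(25) = 10.5 / 5.0 = 2.1 mm/min^0.5

2.1


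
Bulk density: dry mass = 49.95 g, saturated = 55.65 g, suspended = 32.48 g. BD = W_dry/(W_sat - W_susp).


BD = 49.95 / (55.65 - 32.48) = 49.95 / 23.17 = 2.156 g/cm^3

2.156


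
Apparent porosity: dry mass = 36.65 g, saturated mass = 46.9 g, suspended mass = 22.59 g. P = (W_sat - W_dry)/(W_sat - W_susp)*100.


P = (46.9 - 36.65) / (46.9 - 22.59) * 100 = 10.25 / 24.31 * 100 = 42.2%

42.2


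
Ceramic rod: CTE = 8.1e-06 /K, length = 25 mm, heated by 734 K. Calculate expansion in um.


dL = 8.1e-06 * 25 * 734 * 1000 = 148.635 um

148.635


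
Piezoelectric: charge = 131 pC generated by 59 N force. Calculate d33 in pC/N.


d33 = 131 / 59 = 2.2 pC/N

2.2


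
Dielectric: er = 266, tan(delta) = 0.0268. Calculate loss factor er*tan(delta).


Loss = 266 * 0.0268 = 7.129

7.129


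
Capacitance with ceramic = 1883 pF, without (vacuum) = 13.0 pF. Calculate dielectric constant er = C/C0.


er = 1883 / 13.0 = 144.85

144.85


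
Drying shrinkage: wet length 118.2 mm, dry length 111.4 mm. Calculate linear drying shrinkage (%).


DS = (118.2 - 111.4) / 118.2 * 100 = 5.75%

5.75


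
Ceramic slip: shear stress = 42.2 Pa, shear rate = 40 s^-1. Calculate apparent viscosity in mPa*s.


eta = tau/gamma * 1000 = 42.2/40 * 1000 = 1055.0 mPa*s

1055.0


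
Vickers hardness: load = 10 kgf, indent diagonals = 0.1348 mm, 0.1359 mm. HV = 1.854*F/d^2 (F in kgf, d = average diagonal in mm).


d_avg = (0.1348+0.1359)/2 = 0.13535 mm
HV = 1.854*10/0.13535^2 = 1012

1012


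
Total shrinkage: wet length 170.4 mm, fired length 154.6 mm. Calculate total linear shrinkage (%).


TS = (170.4 - 154.6) / 170.4 * 100 = 9.27%

9.27


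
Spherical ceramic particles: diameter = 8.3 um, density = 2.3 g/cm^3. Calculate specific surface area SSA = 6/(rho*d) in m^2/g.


SSA = 6 / (2.3 * 8.3) = 0.314 m^2/g

0.314


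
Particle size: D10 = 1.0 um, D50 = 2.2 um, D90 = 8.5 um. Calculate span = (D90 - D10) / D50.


Span = (8.5 - 1.0) / 2.2 = 7.5 / 2.2 = 3.409

3.409


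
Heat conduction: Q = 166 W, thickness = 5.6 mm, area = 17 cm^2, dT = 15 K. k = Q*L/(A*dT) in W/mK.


k = 166*5.6/1000/(17/10000*15) = 36.45 W/mK

36.45


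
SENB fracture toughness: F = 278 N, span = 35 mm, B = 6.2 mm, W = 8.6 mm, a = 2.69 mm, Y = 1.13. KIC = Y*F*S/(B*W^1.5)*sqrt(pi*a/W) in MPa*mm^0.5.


KIC = 1.13*278*35/(6.2*8.6^1.5)*sqrt(pi*2.69/8.6) = 69.7

69.7


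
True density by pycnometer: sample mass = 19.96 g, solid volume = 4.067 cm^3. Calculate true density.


TD = 19.96 / 4.067 = 4.908 g/cm^3

4.908


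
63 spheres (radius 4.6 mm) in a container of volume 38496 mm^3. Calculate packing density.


V_sphere = 4/3*pi*4.6^3 = 407.7201 mm^3
Total V = 63*407.7201 = 25686.3663 mm^3
PD = 25686.3663 / 38496 = 0.667

0.667


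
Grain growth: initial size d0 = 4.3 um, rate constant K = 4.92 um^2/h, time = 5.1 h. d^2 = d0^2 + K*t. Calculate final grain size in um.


d^2 = 4.3^2 + 4.92*5.1 = 43.582
d = sqrt(43.582) = 6.6 um

6.6


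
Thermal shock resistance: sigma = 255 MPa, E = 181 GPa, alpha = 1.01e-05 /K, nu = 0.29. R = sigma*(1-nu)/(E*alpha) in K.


R = 255*(1-0.29)/(181*1000*1.01e-05) = 99 K

99


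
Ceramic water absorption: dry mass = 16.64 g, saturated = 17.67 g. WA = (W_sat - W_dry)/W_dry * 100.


WA = (17.67 - 16.64) / 16.64 * 100 = 6.19%

6.19


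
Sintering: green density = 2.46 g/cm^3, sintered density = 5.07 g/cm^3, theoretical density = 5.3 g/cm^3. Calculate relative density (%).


Relative = 5.07 / 5.3 * 100 = 95.7%

95.7


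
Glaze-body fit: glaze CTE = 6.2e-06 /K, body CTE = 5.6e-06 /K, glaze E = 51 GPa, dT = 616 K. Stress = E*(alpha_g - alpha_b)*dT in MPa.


Stress = 51*1000*(6.2e-06 - 5.6e-06)*616 = 18.8 MPa

18.8


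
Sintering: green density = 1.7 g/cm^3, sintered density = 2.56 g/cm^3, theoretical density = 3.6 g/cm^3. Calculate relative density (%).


Relative = 2.56 / 3.6 * 100 = 71.1%

71.1


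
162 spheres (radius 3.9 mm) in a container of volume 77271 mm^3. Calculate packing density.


V_sphere = 4/3*pi*3.9^3 = 248.4748 mm^3
Total V = 162*248.4748 = 40252.9176 mm^3
PD = 40252.9176 / 77271 = 0.521

0.521


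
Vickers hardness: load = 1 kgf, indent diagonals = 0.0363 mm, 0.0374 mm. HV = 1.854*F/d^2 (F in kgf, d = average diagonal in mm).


d_avg = (0.0363+0.0374)/2 = 0.03685 mm
HV = 1.854*1/0.03685^2 = 1365

1365


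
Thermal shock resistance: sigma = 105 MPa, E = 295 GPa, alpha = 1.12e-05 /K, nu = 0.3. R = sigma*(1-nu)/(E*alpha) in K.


R = 105*(1-0.3)/(295*1000*1.12e-05) = 22 K

22


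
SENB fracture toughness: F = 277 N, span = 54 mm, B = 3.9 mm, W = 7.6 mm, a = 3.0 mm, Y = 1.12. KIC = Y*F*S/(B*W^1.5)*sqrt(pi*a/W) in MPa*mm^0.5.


KIC = 1.12*277*54/(3.9*7.6^1.5)*sqrt(pi*3.0/7.6) = 228.32

228.32


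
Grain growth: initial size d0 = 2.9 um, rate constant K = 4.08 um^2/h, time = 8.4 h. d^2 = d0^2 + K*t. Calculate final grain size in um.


d^2 = 2.9^2 + 4.08*8.4 = 42.682
d = sqrt(42.682) = 6.53 um

6.53


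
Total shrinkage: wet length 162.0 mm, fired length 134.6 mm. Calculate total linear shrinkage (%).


TS = (162.0 - 134.6) / 162.0 * 100 = 16.91%

16.91


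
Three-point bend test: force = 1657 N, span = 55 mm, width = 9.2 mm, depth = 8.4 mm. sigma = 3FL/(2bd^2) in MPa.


sigma = 3*1657*55/(2*9.2*8.4^2) = 210.6 MPa

210.6


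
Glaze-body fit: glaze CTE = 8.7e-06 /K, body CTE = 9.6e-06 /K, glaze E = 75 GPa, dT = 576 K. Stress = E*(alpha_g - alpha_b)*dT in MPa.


Stress = 75*1000*(8.7e-06 - 9.6e-06)*576 = -38.9 MPa

-38.9


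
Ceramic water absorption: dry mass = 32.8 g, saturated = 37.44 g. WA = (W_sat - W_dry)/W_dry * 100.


WA = (37.44 - 32.8) / 32.8 * 100 = 14.15%

14.15


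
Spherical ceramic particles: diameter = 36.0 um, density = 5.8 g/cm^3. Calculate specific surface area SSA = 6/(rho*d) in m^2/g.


SSA = 6 / (5.8 * 36.0) = 0.029 m^2/g

0.029


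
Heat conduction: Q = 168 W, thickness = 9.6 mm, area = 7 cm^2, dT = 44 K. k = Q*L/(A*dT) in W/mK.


k = 168*9.6/1000/(7/10000*44) = 52.36 W/mK

52.36


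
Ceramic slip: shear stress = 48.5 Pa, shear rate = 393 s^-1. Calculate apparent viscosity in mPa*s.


eta = tau/gamma * 1000 = 48.5/393 * 1000 = 123.4 mPa*s

123.4


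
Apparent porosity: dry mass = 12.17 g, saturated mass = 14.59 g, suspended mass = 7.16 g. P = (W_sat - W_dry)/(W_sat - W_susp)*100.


P = (14.59 - 12.17) / (14.59 - 7.16) * 100 = 2.42 / 7.43 * 100 = 32.6%

32.6


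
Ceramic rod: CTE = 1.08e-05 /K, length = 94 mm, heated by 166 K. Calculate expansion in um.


dL = 1.08e-05 * 94 * 166 * 1000 = 168.523 um

168.523


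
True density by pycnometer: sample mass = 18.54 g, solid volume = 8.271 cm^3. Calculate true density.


TD = 18.54 / 8.271 = 2.242 g/cm^3

2.242


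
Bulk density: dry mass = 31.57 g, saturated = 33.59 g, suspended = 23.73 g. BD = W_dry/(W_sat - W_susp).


BD = 31.57 / (33.59 - 23.73) = 31.57 / 9.86 = 3.202 g/cm^3

3.202


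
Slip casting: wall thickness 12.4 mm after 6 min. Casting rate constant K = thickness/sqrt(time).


K = 12.4 / sqrt(6) = 12.4 / 2.4495 = 5.062 mm/min^0.5

5.062


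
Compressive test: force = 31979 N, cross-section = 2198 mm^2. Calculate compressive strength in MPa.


CS = 31979 / 2198 = 14.5 MPa

14.5


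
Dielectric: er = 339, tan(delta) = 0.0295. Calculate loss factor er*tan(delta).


Loss = 339 * 0.0295 = 10.001

10.001


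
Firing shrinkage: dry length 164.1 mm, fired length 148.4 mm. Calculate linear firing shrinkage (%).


FS = (164.1 - 148.4) / 164.1 * 100 = 9.57%

9.57


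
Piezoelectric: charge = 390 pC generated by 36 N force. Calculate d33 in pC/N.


d33 = 390 / 36 = 10.8 pC/N

10.8


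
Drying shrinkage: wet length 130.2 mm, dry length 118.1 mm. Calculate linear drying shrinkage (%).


DS = (130.2 - 118.1) / 130.2 * 100 = 9.29%

9.29


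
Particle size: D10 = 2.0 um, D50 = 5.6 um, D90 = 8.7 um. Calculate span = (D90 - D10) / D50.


Span = (8.7 - 2.0) / 5.6 = 6.7 / 5.6 = 1.196

1.196


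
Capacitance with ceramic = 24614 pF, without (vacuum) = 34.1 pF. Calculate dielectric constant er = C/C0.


er = 24614 / 34.1 = 721.82

721.82


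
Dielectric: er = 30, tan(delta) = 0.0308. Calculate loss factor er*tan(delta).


Loss = 30 * 0.0308 = 0.924

0.924


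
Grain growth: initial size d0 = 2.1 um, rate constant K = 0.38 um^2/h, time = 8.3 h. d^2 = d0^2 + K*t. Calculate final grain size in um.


d^2 = 2.1^2 + 0.38*8.3 = 7.564
d = sqrt(7.564) = 2.75 um

2.75


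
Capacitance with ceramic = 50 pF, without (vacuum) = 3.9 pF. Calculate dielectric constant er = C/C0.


er = 50 / 3.9 = 12.82

12.82


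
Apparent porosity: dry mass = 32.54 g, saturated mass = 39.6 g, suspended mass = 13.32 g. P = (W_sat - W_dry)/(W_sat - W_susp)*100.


P = (39.6 - 32.54) / (39.6 - 13.32) * 100 = 7.06 / 26.28 * 100 = 26.9%

26.9


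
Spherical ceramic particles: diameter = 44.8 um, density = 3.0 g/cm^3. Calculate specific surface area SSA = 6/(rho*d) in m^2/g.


SSA = 6 / (3.0 * 44.8) = 0.045 m^2/g

0.045


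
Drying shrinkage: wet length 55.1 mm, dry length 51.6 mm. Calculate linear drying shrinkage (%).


DS = (55.1 - 51.6) / 55.1 * 100 = 6.35%

6.35


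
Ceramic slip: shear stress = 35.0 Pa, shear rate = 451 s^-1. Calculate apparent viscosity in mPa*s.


eta = tau/gamma * 1000 = 35.0/451 * 1000 = 77.6 mPa*s

77.6


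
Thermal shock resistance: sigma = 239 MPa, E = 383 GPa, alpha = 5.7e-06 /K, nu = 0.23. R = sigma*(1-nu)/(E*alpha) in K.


R = 239*(1-0.23)/(383*1000*5.7e-06) = 84 K

84


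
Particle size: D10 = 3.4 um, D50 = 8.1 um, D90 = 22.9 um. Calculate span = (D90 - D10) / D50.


Span = (22.9 - 3.4) / 8.1 = 19.5 / 8.1 = 2.407

2.407


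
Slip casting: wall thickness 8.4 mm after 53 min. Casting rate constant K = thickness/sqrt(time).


K = 8.4 / sqrt(53) = 8.4 / 7.2801 = 1.154 mm/min^0.5

1.154


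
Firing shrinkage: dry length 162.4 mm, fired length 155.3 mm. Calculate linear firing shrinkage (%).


FS = (162.4 - 155.3) / 162.4 * 100 = 4.37%

4.37


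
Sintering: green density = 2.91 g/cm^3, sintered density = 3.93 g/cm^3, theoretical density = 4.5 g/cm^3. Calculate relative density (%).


Relative = 3.93 / 4.5 * 100 = 87.3%

87.3


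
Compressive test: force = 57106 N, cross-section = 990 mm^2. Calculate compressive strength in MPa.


CS = 57106 / 990 = 57.7 MPa

57.7


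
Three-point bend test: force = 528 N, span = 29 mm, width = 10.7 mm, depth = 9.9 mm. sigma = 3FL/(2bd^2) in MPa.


sigma = 3*528*29/(2*10.7*9.9^2) = 21.9 MPa

21.9


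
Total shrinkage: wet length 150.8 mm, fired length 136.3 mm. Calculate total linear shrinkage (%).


TS = (150.8 - 136.3) / 150.8 * 100 = 9.62%

9.62


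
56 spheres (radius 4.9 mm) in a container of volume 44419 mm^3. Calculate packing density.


V_sphere = 4/3*pi*4.9^3 = 492.807 mm^3
Total V = 56*492.807 = 27597.192 mm^3
PD = 27597.192 / 44419 = 0.621

0.621


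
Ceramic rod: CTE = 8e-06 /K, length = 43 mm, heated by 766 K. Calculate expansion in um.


dL = 8e-06 * 43 * 766 * 1000 = 263.504 um

263.504


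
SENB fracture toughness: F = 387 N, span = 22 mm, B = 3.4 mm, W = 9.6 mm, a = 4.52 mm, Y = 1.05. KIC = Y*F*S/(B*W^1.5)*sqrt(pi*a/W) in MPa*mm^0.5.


KIC = 1.05*387*22/(3.4*9.6^1.5)*sqrt(pi*4.52/9.6) = 107.51

107.51


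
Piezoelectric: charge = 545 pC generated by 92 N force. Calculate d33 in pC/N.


d33 = 545 / 92 = 5.9 pC/N

5.9


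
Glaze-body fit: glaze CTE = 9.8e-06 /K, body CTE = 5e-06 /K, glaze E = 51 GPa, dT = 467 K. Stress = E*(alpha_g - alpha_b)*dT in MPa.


Stress = 51*1000*(9.8e-06 - 5e-06)*467 = 114.3 MPa

114.3


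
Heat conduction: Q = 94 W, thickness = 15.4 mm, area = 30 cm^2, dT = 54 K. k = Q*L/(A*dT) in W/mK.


k = 94*15.4/1000/(30/10000*54) = 8.94 W/mK

8.94


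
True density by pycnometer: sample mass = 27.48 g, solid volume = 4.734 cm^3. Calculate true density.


TD = 27.48 / 4.734 = 5.805 g/cm^3

5.805


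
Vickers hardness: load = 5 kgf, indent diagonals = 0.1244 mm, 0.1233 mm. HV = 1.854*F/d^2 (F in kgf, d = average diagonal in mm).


d_avg = (0.1244+0.1233)/2 = 0.12385 mm
HV = 1.854*5/0.12385^2 = 604

604


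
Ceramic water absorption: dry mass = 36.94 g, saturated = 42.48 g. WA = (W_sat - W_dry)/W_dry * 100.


WA = (42.48 - 36.94) / 36.94 * 100 = 15.0%

15.0


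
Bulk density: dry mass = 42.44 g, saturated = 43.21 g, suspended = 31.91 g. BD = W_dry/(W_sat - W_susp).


BD = 42.44 / (43.21 - 31.91) = 42.44 / 11.3 = 3.756 g/cm^3

3.756


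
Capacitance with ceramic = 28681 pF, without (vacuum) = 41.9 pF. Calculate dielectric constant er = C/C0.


er = 28681 / 41.9 = 684.51

684.51


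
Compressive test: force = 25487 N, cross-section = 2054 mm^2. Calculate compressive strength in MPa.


CS = 25487 / 2054 = 12.4 MPa

12.4


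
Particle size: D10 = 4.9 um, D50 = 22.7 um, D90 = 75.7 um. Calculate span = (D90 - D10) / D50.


Span = (75.7 - 4.9) / 22.7 = 70.8 / 22.7 = 3.119

3.119


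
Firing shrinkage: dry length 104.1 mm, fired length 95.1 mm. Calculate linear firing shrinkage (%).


FS = (104.1 - 95.1) / 104.1 * 100 = 8.65%

8.65


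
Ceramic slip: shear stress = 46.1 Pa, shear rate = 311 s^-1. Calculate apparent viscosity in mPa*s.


eta = tau/gamma * 1000 = 46.1/311 * 1000 = 148.2 mPa*s

148.2


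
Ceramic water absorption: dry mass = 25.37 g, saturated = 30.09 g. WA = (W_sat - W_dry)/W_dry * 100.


WA = (30.09 - 25.37) / 25.37 * 100 = 18.6%

18.6


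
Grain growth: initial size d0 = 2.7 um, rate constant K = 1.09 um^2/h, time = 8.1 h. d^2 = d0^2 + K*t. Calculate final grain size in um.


d^2 = 2.7^2 + 1.09*8.1 = 16.119
d = sqrt(16.119) = 4.01 um

4.01


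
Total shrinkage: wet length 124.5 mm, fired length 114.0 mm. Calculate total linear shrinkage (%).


TS = (124.5 - 114.0) / 124.5 * 100 = 8.43%

8.43


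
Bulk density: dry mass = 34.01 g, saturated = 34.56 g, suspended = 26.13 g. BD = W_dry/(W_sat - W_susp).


BD = 34.01 / (34.56 - 26.13) = 34.01 / 8.43 = 4.034 g/cm^3

4.034


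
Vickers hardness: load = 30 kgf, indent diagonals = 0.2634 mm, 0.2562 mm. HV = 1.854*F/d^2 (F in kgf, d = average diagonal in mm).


d_avg = (0.2634+0.2562)/2 = 0.2598 mm
HV = 1.854*30/0.2598^2 = 824

824


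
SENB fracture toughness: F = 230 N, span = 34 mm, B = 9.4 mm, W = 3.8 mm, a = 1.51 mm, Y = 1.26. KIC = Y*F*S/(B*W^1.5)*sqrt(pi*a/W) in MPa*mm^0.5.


KIC = 1.26*230*34/(9.4*3.8^1.5)*sqrt(pi*1.51/3.8) = 158.11

158.11


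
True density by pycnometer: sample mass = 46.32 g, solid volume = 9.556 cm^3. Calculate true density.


TD = 46.32 / 9.556 = 4.847 g/cm^3

4.847


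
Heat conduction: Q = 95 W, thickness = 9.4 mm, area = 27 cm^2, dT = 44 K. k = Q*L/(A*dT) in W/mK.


k = 95*9.4/1000/(27/10000*44) = 7.52 W/mK

7.52


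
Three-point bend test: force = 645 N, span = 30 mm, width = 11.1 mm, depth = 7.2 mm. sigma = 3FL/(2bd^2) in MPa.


sigma = 3*645*30/(2*11.1*7.2^2) = 50.4 MPa

50.4


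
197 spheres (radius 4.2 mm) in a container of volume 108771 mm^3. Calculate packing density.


V_sphere = 4/3*pi*4.2^3 = 310.3391 mm^3
Total V = 197*310.3391 = 61136.8027 mm^3
PD = 61136.8027 / 108771 = 0.562

0.562


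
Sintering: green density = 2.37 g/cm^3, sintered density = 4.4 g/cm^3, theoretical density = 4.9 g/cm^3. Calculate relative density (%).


Relative = 4.4 / 4.9 * 100 = 89.8%

89.8


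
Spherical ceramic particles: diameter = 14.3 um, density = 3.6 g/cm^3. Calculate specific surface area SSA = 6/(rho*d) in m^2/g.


SSA = 6 / (3.6 * 14.3) = 0.117 m^2/g

0.117


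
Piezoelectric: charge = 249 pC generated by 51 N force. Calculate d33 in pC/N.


d33 = 249 / 51 = 4.9 pC/N

4.9


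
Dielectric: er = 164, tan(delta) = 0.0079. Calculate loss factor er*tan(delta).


Loss = 164 * 0.0079 = 1.296

1.296


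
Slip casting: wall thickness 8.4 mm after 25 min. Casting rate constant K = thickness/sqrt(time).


K = 8.4 / sqrt(25) = 8.4 / 5.0 = 1.68 mm/min^0.5

1.68


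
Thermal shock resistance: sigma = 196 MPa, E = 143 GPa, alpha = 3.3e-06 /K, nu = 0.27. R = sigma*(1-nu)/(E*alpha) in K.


R = 196*(1-0.27)/(143*1000*3.3e-06) = 303 K

303


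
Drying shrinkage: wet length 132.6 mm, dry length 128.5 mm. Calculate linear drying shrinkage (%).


DS = (132.6 - 128.5) / 132.6 * 100 = 3.09%

3.09


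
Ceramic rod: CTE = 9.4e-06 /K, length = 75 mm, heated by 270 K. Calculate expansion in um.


dL = 9.4e-06 * 75 * 270 * 1000 = 190.35 um

190.35


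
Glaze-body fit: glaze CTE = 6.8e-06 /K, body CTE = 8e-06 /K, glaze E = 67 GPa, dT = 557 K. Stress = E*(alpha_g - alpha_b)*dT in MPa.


Stress = 67*1000*(6.8e-06 - 8e-06)*557 = -44.8 MPa

-44.8


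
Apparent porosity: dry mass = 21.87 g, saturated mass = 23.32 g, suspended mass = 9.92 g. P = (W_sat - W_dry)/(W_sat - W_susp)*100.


P = (23.32 - 21.87) / (23.32 - 9.92) * 100 = 1.45 / 13.4 * 100 = 10.8%

10.8


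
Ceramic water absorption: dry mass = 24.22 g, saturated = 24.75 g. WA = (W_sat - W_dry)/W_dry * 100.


WA = (24.75 - 24.22) / 24.22 * 100 = 2.19%

2.19


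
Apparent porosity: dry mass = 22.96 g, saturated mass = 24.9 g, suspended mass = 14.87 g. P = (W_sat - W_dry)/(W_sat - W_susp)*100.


P = (24.9 - 22.96) / (24.9 - 14.87) * 100 = 1.94 / 10.03 * 100 = 19.3%

19.3


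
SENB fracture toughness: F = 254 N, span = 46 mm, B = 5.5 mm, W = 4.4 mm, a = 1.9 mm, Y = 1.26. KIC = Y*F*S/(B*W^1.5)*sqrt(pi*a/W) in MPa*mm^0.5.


KIC = 1.26*254*46/(5.5*4.4^1.5)*sqrt(pi*1.9/4.4) = 337.79

337.79


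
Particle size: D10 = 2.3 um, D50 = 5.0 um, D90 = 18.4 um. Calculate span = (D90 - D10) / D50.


Span = (18.4 - 2.3) / 5.0 = 16.1 / 5.0 = 3.22

3.22


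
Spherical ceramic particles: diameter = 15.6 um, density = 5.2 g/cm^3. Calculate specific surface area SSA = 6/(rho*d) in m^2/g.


SSA = 6 / (5.2 * 15.6) = 0.074 m^2/g

0.074


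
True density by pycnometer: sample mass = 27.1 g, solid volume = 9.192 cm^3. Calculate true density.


TD = 27.1 / 9.192 = 2.948 g/cm^3

2.948


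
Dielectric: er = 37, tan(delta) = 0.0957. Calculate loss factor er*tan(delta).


Loss = 37 * 0.0957 = 3.541

3.541


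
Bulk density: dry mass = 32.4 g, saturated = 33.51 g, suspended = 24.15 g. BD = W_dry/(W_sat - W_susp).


BD = 32.4 / (33.51 - 24.15) = 32.4 / 9.36 = 3.462 g/cm^3

3.462


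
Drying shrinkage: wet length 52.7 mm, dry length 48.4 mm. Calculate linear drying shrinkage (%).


DS = (52.7 - 48.4) / 52.7 * 100 = 8.16%

8.16


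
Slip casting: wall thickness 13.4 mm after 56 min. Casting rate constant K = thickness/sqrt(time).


K = 13.4 / sqrt(56) = 13.4 / 7.4833 = 1.791 mm/min^0.5

1.791


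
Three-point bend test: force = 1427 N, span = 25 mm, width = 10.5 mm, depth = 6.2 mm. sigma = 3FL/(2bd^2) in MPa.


sigma = 3*1427*25/(2*10.5*6.2^2) = 132.6 MPa

132.6


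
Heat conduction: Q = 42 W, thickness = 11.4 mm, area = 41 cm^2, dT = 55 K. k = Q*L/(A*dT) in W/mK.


k = 42*11.4/1000/(41/10000*55) = 2.12 W/mK

2.12


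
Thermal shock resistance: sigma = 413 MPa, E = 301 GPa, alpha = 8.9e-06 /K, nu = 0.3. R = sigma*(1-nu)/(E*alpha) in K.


R = 413*(1-0.3)/(301*1000*8.9e-06) = 108 K

108


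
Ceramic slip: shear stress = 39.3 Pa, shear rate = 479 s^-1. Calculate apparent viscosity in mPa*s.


eta = tau/gamma * 1000 = 39.3/479 * 1000 = 82.0 mPa*s

82.0


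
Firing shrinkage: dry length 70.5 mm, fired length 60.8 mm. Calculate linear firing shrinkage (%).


FS = (70.5 - 60.8) / 70.5 * 100 = 13.76%

13.76


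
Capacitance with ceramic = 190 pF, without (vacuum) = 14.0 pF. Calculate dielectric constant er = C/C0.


er = 190 / 14.0 = 13.57

13.57


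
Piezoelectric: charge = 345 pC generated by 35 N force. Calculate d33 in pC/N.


d33 = 345 / 35 = 9.9 pC/N

9.9


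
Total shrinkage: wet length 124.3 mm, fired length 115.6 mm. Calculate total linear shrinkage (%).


TS = (124.3 - 115.6) / 124.3 * 100 = 7.0%

7.0


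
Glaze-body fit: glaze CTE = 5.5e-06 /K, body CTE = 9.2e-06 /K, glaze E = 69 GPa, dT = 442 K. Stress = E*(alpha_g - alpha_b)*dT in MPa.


Stress = 69*1000*(5.5e-06 - 9.2e-06)*442 = -112.8 MPa

-112.8


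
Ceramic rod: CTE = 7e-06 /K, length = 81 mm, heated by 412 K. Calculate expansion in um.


dL = 7e-06 * 81 * 412 * 1000 = 233.604 um

233.604


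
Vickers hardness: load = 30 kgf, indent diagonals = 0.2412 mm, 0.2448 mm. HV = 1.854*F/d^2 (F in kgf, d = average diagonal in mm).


d_avg = (0.2412+0.2448)/2 = 0.243 mm
HV = 1.854*30/0.243^2 = 942

942


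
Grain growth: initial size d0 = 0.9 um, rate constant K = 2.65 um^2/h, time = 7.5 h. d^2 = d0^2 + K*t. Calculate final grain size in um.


d^2 = 0.9^2 + 2.65*7.5 = 20.685
d = sqrt(20.685) = 4.55 um

4.55


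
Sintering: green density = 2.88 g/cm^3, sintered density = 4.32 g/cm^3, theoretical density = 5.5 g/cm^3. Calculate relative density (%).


Relative = 4.32 / 5.5 * 100 = 78.5%

78.5


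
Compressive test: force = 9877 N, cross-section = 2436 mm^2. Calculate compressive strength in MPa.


CS = 9877 / 2436 = 4.1 MPa

4.1


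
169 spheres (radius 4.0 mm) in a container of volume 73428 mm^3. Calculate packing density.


V_sphere = 4/3*pi*4.0^3 = 268.0826 mm^3
Total V = 169*268.0826 = 45305.9594 mm^3
PD = 45305.9594 / 73428 = 0.617

0.617


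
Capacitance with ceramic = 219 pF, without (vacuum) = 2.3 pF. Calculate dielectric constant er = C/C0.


er = 219 / 2.3 = 95.22

95.22


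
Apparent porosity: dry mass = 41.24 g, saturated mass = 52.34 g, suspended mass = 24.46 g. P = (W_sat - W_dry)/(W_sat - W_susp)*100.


P = (52.34 - 41.24) / (52.34 - 24.46) * 100 = 11.1 / 27.88 * 100 = 39.8%

39.8


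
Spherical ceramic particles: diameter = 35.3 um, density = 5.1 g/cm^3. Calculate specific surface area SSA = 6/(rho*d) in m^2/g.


SSA = 6 / (5.1 * 35.3) = 0.033 m^2/g

0.033


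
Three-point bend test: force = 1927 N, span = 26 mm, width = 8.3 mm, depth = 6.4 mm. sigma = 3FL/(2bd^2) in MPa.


sigma = 3*1927*26/(2*8.3*6.4^2) = 221.1 MPa

221.1


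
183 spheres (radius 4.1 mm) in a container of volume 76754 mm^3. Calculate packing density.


V_sphere = 4/3*pi*4.1^3 = 288.6956 mm^3
Total V = 183*288.6956 = 52831.2948 mm^3
PD = 52831.2948 / 76754 = 0.688

0.688


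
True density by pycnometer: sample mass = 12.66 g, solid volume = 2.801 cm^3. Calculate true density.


TD = 12.66 / 2.801 = 4.52 g/cm^3

4.52


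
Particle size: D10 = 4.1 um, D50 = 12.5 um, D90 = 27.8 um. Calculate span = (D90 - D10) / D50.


Span = (27.8 - 4.1) / 12.5 = 23.7 / 12.5 = 1.896

1.896


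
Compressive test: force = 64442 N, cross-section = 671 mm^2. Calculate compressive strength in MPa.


CS = 64442 / 671 = 96.0 MPa

96.0


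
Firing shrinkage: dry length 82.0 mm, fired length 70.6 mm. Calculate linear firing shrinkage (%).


FS = (82.0 - 70.6) / 82.0 * 100 = 13.9%

13.9


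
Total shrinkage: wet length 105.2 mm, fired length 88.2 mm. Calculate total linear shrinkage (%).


TS = (105.2 - 88.2) / 105.2 * 100 = 16.16%

16.16


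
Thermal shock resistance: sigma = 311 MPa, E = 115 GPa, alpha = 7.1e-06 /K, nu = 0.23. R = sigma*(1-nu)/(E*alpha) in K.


R = 311*(1-0.23)/(115*1000*7.1e-06) = 293 K

293


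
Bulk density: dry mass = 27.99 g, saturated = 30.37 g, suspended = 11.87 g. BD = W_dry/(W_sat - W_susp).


BD = 27.99 / (30.37 - 11.87) = 27.99 / 18.5 = 1.513 g/cm^3

1.513


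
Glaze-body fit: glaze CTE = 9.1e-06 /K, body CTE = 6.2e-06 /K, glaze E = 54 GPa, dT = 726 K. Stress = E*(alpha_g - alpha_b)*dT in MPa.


Stress = 54*1000*(9.1e-06 - 6.2e-06)*726 = 113.7 MPa

113.7


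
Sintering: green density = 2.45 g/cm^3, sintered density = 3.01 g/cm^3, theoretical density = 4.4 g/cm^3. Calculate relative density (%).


Relative = 3.01 / 4.4 * 100 = 68.4%

68.4


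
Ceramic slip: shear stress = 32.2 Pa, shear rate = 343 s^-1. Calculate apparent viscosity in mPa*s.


eta = tau/gamma * 1000 = 32.2/343 * 1000 = 93.9 mPa*s

93.9


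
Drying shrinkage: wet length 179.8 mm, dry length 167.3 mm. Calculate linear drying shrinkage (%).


DS = (179.8 - 167.3) / 179.8 * 100 = 6.95%

6.95


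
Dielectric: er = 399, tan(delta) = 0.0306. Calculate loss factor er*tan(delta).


Loss = 399 * 0.0306 = 12.209

12.209


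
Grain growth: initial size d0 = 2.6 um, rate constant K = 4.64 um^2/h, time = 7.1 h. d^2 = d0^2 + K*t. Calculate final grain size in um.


d^2 = 2.6^2 + 4.64*7.1 = 39.704
d = sqrt(39.704) = 6.3 um

6.3


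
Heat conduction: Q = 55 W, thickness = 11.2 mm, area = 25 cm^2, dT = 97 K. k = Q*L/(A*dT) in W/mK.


k = 55*11.2/1000/(25/10000*97) = 2.54 W/mK

2.54


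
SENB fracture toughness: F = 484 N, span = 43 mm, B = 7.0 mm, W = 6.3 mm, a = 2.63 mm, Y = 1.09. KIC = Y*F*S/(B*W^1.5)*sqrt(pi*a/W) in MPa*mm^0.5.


KIC = 1.09*484*43/(7.0*6.3^1.5)*sqrt(pi*2.63/6.3) = 234.7

234.7


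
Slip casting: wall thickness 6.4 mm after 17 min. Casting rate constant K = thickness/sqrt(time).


K = 6.4 / sqrt(17) = 6.4 / 4.1231 = 1.552 mm/min^0.5

1.552
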